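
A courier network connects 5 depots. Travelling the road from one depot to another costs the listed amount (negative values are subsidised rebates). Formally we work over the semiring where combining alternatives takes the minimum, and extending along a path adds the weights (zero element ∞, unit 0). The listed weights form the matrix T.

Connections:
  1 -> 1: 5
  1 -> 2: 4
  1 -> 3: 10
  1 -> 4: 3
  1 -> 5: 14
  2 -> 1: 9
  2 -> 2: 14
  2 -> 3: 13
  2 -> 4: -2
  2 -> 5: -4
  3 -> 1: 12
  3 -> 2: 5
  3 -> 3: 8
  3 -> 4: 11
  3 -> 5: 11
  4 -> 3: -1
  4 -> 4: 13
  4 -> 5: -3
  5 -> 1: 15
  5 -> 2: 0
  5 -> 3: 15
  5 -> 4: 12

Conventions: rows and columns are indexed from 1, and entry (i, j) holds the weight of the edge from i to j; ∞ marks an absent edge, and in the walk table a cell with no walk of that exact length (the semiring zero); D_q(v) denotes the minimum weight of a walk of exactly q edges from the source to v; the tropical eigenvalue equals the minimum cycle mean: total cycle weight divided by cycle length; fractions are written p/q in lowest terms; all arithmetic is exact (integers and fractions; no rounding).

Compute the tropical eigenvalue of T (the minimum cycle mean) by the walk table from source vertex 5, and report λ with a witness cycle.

q=0: [∞, ∞, ∞, ∞, 0]
q=1: [15, 0, 15, 12, ∞]
q=2: [9, 14, 11, -2, -4]
q=3: [11, -4, -3, 8, -5]
q=4: [5, -5, 5, -6, -8]
q=5: [4, -8, -7, -7, -9]
Optimal cycle mean attained by: cycle 2->5->2, total (-4) + 0, length 2.
Answer: λ = -2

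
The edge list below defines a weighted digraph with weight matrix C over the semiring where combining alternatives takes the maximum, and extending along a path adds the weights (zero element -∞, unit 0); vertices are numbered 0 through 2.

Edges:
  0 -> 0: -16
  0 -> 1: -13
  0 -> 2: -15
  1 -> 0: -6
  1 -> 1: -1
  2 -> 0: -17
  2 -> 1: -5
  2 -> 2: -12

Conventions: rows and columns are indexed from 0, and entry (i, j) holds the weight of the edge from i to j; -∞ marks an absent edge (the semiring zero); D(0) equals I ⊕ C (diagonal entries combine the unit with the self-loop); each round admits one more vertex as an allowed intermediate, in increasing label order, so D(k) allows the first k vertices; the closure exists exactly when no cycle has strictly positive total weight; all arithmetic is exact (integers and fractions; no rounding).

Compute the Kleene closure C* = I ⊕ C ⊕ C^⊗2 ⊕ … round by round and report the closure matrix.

D(0):
  [0, -13, -15]
  [-6, 0, -∞]
  [-17, -5, 0]
D(1):
  [0, -13, -15]
  [-6, 0, -21]
  [-17, -5, 0]
D(2):
  [0, -13, -15]
  [-6, 0, -21]
  [-11, -5, 0]
D(3):
  [0, -13, -15]
  [-6, 0, -21]
  [-11, -5, 0]
Answer: C* = [[0, -13, -15], [-6, 0, -21], [-11, -5, 0]]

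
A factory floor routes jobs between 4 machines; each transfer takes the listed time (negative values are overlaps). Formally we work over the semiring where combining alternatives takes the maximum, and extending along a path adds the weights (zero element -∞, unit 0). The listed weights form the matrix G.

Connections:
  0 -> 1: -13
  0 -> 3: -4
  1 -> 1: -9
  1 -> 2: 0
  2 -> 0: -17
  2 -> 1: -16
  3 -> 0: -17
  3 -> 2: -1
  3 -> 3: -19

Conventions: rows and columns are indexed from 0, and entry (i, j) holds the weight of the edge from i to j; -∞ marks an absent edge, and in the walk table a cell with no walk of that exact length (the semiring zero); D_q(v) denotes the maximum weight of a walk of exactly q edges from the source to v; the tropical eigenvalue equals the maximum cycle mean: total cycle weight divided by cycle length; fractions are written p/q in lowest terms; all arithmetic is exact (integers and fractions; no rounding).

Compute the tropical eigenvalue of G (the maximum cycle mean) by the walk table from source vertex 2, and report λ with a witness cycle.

q=0: [-∞, -∞, 0, -∞]
q=1: [-17, -16, -∞, -∞]
q=2: [-∞, -25, -16, -21]
q=3: [-33, -32, -22, -40]
q=4: [-39, -38, -32, -37]
Optimal cycle mean attained by: cycle 0->3->2->0, total (-4) + (-1) + (-17), length 3.
Answer: λ = -22/3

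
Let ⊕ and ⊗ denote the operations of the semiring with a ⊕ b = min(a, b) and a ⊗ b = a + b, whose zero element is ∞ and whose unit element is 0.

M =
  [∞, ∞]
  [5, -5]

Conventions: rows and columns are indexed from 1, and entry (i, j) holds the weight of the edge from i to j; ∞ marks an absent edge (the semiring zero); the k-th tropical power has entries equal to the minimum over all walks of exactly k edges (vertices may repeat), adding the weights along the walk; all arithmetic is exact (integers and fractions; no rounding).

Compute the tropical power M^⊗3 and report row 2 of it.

M^⊗2:
  [∞, ∞]
  [0, -10]
M^⊗3:
  [∞, ∞]
  [-5, -15]
Answer: row 2 of M^⊗3 = [-5, -15]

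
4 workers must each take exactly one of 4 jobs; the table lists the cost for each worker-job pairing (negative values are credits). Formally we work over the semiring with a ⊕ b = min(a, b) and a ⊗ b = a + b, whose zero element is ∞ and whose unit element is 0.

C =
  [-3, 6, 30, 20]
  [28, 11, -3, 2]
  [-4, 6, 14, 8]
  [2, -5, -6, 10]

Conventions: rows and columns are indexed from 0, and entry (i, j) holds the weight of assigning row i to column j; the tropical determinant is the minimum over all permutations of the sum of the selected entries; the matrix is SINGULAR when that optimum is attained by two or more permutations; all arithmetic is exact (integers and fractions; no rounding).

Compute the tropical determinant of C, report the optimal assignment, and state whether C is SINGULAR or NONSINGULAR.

σ = (0, 1, 2, 3): (-3) + 11 + 14 + 10 = 32
σ = (0, 1, 3, 2): (-3) + 11 + 8 + (-6) = 10
σ = (0, 2, 1, 3): (-3) + (-3) + 6 + 10 = 10
σ = (0, 2, 3, 1): (-3) + (-3) + 8 + (-5) = -3
σ = (0, 3, 1, 2): (-3) + 2 + 6 + (-6) = -1
σ = (0, 3, 2, 1): (-3) + 2 + 14 + (-5) = 8
σ = (1, 0, 2, 3): 6 + 28 + 14 + 10 = 58
σ = (1, 0, 3, 2): 6 + 28 + 8 + (-6) = 36
σ = (1, 2, 0, 3): 6 + (-3) + (-4) + 10 = 9
σ = (1, 2, 3, 0): 6 + (-3) + 8 + 2 = 13
σ = (1, 3, 0, 2): 6 + 2 + (-4) + (-6) = -2
σ = (1, 3, 2, 0): 6 + 2 + 14 + 2 = 24
σ = (2, 0, 1, 3): 30 + 28 + 6 + 10 = 74
σ = (2, 0, 3, 1): 30 + 28 + 8 + (-5) = 61
σ = (2, 1, 0, 3): 30 + 11 + (-4) + 10 = 47
σ = (2, 1, 3, 0): 30 + 11 + 8 + 2 = 51
σ = (2, 3, 0, 1): 30 + 2 + (-4) + (-5) = 23
σ = (2, 3, 1, 0): 30 + 2 + 6 + 2 = 40
σ = (3, 0, 1, 2): 20 + 28 + 6 + (-6) = 48
σ = (3, 0, 2, 1): 20 + 28 + 14 + (-5) = 57
σ = (3, 1, 0, 2): 20 + 11 + (-4) + (-6) = 21
σ = (3, 1, 2, 0): 20 + 11 + 14 + 2 = 47
σ = (3, 2, 0, 1): 20 + (-3) + (-4) + (-5) = 8
σ = (3, 2, 1, 0): 20 + (-3) + 6 + 2 = 25
Optimal value attained by: σ = (0, 2, 3, 1).
Answer: det⊕(C) = -3; verdict: NONSINGULAR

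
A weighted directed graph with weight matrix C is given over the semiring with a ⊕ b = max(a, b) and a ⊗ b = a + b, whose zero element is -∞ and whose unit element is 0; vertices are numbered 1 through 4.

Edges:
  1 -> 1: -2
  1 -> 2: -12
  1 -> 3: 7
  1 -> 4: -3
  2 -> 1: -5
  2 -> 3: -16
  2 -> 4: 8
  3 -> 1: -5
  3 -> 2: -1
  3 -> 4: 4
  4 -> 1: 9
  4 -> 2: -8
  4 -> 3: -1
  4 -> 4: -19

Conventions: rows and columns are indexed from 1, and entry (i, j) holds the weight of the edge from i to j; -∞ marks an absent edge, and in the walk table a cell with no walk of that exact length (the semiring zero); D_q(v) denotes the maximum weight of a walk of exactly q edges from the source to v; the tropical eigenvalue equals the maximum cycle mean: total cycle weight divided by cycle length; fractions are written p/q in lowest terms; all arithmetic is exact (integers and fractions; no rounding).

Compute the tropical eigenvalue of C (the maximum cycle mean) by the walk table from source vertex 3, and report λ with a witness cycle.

q=0: [-∞, -∞, 0, -∞]
q=1: [-5, -1, -∞, 4]
q=2: [13, -4, 3, 7]
q=3: [16, 2, 20, 10]
q=4: [19, 19, 23, 24]
Optimal cycle mean attained by: cycle 1->3->4->1, total 7 + 4 + 9, length 3.
Answer: λ = 20/3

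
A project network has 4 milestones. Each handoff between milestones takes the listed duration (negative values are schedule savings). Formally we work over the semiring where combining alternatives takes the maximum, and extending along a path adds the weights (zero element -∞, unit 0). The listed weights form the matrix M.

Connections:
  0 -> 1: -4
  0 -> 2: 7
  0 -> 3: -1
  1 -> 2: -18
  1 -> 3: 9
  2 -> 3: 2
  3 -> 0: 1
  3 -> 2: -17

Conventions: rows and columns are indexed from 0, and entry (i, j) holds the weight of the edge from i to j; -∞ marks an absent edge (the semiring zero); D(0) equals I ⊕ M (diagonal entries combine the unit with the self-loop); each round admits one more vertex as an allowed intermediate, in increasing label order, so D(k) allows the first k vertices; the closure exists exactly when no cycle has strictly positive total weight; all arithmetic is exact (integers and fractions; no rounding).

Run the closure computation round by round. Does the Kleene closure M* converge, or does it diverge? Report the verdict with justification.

D(0):
  [0, -4, 7, -1]
  [-∞, 0, -18, 9]
  [-∞, -∞, 0, 2]
  [1, -∞, -17, 0]
D(1):
  [0, -4, 7, -1]
  [-∞, 0, -18, 9]
  [-∞, -∞, 0, 2]
  [1, -3, 8, 0]
Detection: at round 2, diagonal entry (3, 3) turns strictly positive.
Key observation: the cycle 3->0->1->3 has total weight 1 + (-4) + 9, which is strictly positive.
Answer: DIVERGES — positive cycle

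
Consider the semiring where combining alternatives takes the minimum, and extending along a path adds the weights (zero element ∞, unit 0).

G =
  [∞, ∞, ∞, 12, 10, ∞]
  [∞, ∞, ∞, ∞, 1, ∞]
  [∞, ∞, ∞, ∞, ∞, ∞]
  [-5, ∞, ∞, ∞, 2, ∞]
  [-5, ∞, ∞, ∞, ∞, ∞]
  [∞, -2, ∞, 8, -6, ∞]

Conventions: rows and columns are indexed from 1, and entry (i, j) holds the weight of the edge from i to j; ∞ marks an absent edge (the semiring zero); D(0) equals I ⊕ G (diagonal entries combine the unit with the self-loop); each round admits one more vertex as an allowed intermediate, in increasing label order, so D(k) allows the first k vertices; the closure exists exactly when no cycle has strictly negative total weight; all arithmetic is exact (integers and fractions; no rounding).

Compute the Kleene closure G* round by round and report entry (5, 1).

D(0):
  [0, ∞, ∞, 12, 10, ∞]
  [∞, 0, ∞, ∞, 1, ∞]
  [∞, ∞, 0, ∞, ∞, ∞]
  [-5, ∞, ∞, 0, 2, ∞]
  [-5, ∞, ∞, ∞, 0, ∞]
  [∞, -2, ∞, 8, -6, 0]
D(1):
  [0, ∞, ∞, 12, 10, ∞]
  [∞, 0, ∞, ∞, 1, ∞]
  [∞, ∞, 0, ∞, ∞, ∞]
  [-5, ∞, ∞, 0, 2, ∞]
  [-5, ∞, ∞, 7, 0, ∞]
  [∞, -2, ∞, 8, -6, 0]
D(2):
  [0, ∞, ∞, 12, 10, ∞]
  [∞, 0, ∞, ∞, 1, ∞]
  [∞, ∞, 0, ∞, ∞, ∞]
  [-5, ∞, ∞, 0, 2, ∞]
  [-5, ∞, ∞, 7, 0, ∞]
  [∞, -2, ∞, 8, -6, 0]
D(3):
  [0, ∞, ∞, 12, 10, ∞]
  [∞, 0, ∞, ∞, 1, ∞]
  [∞, ∞, 0, ∞, ∞, ∞]
  [-5, ∞, ∞, 0, 2, ∞]
  [-5, ∞, ∞, 7, 0, ∞]
  [∞, -2, ∞, 8, -6, 0]
D(4):
  [0, ∞, ∞, 12, 10, ∞]
  [∞, 0, ∞, ∞, 1, ∞]
  [∞, ∞, 0, ∞, ∞, ∞]
  [-5, ∞, ∞, 0, 2, ∞]
  [-5, ∞, ∞, 7, 0, ∞]
  [3, -2, ∞, 8, -6, 0]
D(5):
  [0, ∞, ∞, 12, 10, ∞]
  [-4, 0, ∞, 8, 1, ∞]
  [∞, ∞, 0, ∞, ∞, ∞]
  [-5, ∞, ∞, 0, 2, ∞]
  [-5, ∞, ∞, 7, 0, ∞]
  [-11, -2, ∞, 1, -6, 0]
D(6):
  [0, ∞, ∞, 12, 10, ∞]
  [-4, 0, ∞, 8, 1, ∞]
  [∞, ∞, 0, ∞, ∞, ∞]
  [-5, ∞, ∞, 0, 2, ∞]
  [-5, ∞, ∞, 7, 0, ∞]
  [-11, -2, ∞, 1, -6, 0]
Answer: G*[5][1] = -5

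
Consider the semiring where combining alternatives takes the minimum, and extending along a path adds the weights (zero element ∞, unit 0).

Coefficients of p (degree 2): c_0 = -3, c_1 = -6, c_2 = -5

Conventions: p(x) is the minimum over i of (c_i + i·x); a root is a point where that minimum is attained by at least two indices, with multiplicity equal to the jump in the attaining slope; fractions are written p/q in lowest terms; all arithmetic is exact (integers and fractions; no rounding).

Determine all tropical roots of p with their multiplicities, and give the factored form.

hull edge (i=0, c=-3) to (i=1, c=-6): slope -3, span 1
hull edge (i=1, c=-6) to (i=2, c=-5): slope 1, span 1
Factored form: p(x) = -5 ⊗ (x ⊕ (-1)) ⊗ (x ⊕ 3)
Answer: roots = -1 (mult 1), 3 (mult 1)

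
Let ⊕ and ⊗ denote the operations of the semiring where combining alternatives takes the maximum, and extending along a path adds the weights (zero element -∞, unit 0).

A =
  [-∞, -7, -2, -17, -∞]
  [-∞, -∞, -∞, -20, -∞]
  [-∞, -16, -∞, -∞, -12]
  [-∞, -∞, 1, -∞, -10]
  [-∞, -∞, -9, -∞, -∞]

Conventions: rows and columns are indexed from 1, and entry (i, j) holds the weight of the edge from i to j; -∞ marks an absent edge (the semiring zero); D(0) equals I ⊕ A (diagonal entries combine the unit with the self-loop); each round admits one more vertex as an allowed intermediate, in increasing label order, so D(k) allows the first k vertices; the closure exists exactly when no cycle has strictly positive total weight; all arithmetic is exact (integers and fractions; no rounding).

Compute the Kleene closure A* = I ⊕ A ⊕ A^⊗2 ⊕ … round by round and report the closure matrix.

D(0):
  [0, -7, -2, -17, -∞]
  [-∞, 0, -∞, -20, -∞]
  [-∞, -16, 0, -∞, -12]
  [-∞, -∞, 1, 0, -10]
  [-∞, -∞, -9, -∞, 0]
D(1):
  [0, -7, -2, -17, -∞]
  [-∞, 0, -∞, -20, -∞]
  [-∞, -16, 0, -∞, -12]
  [-∞, -∞, 1, 0, -10]
  [-∞, -∞, -9, -∞, 0]
D(2):
  [0, -7, -2, -17, -∞]
  [-∞, 0, -∞, -20, -∞]
  [-∞, -16, 0, -36, -12]
  [-∞, -∞, 1, 0, -10]
  [-∞, -∞, -9, -∞, 0]
D(3):
  [0, -7, -2, -17, -14]
  [-∞, 0, -∞, -20, -∞]
  [-∞, -16, 0, -36, -12]
  [-∞, -15, 1, 0, -10]
  [-∞, -25, -9, -45, 0]
D(4):
  [0, -7, -2, -17, -14]
  [-∞, 0, -19, -20, -30]
  [-∞, -16, 0, -36, -12]
  [-∞, -15, 1, 0, -10]
  [-∞, -25, -9, -45, 0]
D(5):
  [0, -7, -2, -17, -14]
  [-∞, 0, -19, -20, -30]
  [-∞, -16, 0, -36, -12]
  [-∞, -15, 1, 0, -10]
  [-∞, -25, -9, -45, 0]
Answer: A* = [[0, -7, -2, -17, -14], [-∞, 0, -19, -20, -30], [-∞, -16, 0, -36, -12], [-∞, -15, 1, 0, -10], [-∞, -25, -9, -45, 0]]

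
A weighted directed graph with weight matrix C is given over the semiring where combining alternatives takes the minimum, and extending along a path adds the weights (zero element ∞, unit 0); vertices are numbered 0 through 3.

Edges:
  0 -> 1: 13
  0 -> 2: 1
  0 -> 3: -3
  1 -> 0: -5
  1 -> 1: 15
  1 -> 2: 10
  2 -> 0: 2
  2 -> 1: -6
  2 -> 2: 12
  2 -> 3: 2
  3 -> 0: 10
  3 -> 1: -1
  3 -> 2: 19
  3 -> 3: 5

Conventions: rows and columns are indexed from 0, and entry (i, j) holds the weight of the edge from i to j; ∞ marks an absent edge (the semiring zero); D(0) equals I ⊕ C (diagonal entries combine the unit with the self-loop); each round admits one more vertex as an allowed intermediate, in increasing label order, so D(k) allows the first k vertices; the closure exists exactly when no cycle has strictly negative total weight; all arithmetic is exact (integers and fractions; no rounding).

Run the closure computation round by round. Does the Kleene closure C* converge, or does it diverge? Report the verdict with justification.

D(0):
  [0, 13, 1, -3]
  [-5, 0, 10, ∞]
  [2, -6, 0, 2]
  [10, -1, 19, 0]
D(1):
  [0, 13, 1, -3]
  [-5, 0, -4, -8]
  [2, -6, 0, -1]
  [10, -1, 11, 0]
Detection: at round 2, diagonal entry (2, 2) turns strictly negative.
Key observation: the cycle 2->1->0->2 has total weight (-6) + (-5) + 1, which is strictly negative.
Answer: DIVERGES — negative cycle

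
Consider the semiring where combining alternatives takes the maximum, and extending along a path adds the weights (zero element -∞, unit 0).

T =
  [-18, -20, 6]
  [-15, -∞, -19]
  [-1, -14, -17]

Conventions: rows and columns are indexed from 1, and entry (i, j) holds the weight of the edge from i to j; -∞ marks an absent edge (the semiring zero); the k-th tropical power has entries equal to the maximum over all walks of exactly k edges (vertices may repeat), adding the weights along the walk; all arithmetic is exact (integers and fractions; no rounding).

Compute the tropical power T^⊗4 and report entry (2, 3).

T^⊗2:
  [5, -8, -11]
  [-20, -33, -9]
  [-18, -21, 5]
T^⊗3:
  [-12, -15, 11]
  [-10, -23, -14]
  [4, -9, -12]
T^⊗4:
  [10, -3, -6]
  [-15, -28, -4]
  [-13, -16, 10]
Key observation: the optimum is the walk 2->1->3->1->3, with weight (-15) + 6 + (-1) + 6 = -4.
Optimal value attained by: walk 2->1->3->1->3.
Answer: (T^⊗4)[2][3] = -4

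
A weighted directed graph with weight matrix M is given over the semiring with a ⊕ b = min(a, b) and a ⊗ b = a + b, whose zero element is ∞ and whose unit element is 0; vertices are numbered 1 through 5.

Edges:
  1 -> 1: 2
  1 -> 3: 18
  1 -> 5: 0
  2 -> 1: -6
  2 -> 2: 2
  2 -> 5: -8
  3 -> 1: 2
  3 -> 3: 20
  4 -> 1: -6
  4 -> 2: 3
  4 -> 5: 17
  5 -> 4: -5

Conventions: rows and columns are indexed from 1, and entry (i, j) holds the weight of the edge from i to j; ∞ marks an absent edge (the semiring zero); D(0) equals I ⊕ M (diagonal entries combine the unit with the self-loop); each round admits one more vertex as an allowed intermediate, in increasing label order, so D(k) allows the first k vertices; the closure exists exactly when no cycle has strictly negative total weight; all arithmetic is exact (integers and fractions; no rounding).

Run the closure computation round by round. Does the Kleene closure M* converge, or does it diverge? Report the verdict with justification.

D(0):
  [0, ∞, 18, ∞, 0]
  [-6, 0, ∞, ∞, -8]
  [2, ∞, 0, ∞, ∞]
  [-6, 3, ∞, 0, 17]
  [∞, ∞, ∞, -5, 0]
D(1):
  [0, ∞, 18, ∞, 0]
  [-6, 0, 12, ∞, -8]
  [2, ∞, 0, ∞, 2]
  [-6, 3, 12, 0, -6]
  [∞, ∞, ∞, -5, 0]
D(2):
  [0, ∞, 18, ∞, 0]
  [-6, 0, 12, ∞, -8]
  [2, ∞, 0, ∞, 2]
  [-6, 3, 12, 0, -6]
  [∞, ∞, ∞, -5, 0]
D(3):
  [0, ∞, 18, ∞, 0]
  [-6, 0, 12, ∞, -8]
  [2, ∞, 0, ∞, 2]
  [-6, 3, 12, 0, -6]
  [∞, ∞, ∞, -5, 0]
Detection: at round 4, diagonal entry (5, 5) turns strictly negative.
Key observation: the cycle 5->4->1->5 has total weight (-5) + (-6) + 0, which is strictly negative.
Answer: DIVERGES — negative cycle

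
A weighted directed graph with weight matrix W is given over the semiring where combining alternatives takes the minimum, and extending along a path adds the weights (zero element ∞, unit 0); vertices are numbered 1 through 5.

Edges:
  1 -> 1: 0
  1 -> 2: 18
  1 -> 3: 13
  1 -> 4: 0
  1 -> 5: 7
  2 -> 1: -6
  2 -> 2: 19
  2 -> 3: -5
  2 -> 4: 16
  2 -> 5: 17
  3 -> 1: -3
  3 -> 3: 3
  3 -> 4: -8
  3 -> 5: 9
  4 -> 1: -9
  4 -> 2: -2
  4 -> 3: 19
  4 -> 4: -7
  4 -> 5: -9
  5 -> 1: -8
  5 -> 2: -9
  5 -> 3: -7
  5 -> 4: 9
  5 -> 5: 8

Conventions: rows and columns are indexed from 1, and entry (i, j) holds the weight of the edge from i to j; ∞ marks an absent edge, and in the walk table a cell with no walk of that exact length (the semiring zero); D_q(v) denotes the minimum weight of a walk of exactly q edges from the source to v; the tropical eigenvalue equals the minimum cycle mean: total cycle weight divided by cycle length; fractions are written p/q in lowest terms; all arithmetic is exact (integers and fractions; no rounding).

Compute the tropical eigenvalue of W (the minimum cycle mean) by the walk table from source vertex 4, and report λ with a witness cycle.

q=0: [∞, ∞, ∞, 0, ∞]
q=1: [-9, -2, 19, -7, -9]
q=2: [-17, -18, -16, -14, -16]
q=3: [-24, -25, -23, -24, -23]
q=4: [-33, -32, -30, -31, -33]
q=5: [-41, -42, -40, -38, -40]
Optimal cycle mean attained by: cycle 3->4->5->3, total (-8) + (-9) + (-7), length 3.
Answer: λ = -8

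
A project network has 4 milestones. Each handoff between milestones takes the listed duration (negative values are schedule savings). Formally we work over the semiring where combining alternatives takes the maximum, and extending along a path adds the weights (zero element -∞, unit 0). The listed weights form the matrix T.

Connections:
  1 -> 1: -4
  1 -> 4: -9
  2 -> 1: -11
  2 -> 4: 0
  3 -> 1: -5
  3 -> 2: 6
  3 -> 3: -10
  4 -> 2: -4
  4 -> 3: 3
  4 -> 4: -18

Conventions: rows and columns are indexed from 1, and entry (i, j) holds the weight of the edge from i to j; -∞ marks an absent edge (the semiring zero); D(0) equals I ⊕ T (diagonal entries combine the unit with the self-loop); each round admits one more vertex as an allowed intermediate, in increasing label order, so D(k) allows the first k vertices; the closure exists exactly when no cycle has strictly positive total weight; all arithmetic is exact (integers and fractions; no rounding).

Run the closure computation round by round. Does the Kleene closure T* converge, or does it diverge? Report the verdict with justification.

D(0):
  [0, -∞, -∞, -9]
  [-11, 0, -∞, 0]
  [-5, 6, 0, -∞]
  [-∞, -4, 3, 0]
D(1):
  [0, -∞, -∞, -9]
  [-11, 0, -∞, 0]
  [-5, 6, 0, -14]
  [-∞, -4, 3, 0]
D(2):
  [0, -∞, -∞, -9]
  [-11, 0, -∞, 0]
  [-5, 6, 0, 6]
  [-15, -4, 3, 0]
Detection: at round 3, diagonal entry (4, 4) turns strictly positive.
Key observation: the cycle 4->3->2->4 has total weight 3 + 6 + 0, which is strictly positive.
Answer: DIVERGES — positive cycle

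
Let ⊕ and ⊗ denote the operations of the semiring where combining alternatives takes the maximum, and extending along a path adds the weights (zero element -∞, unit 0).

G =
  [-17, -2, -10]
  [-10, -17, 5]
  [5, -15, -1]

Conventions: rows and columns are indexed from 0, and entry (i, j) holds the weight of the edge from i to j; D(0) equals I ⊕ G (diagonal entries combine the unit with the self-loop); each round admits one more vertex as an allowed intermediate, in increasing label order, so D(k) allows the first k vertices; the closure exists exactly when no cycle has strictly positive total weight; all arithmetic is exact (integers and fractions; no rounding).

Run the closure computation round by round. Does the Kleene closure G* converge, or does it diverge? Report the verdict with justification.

D(0):
  [0, -2, -10]
  [-10, 0, 5]
  [5, -15, 0]
D(1):
  [0, -2, -10]
  [-10, 0, 5]
  [5, 3, 0]
Detection: at round 2, diagonal entry (2, 2) turns strictly positive.
Key observation: the cycle 2->0->1->2 has total weight 5 + (-2) + 5, which is strictly positive.
Answer: DIVERGES — positive cycle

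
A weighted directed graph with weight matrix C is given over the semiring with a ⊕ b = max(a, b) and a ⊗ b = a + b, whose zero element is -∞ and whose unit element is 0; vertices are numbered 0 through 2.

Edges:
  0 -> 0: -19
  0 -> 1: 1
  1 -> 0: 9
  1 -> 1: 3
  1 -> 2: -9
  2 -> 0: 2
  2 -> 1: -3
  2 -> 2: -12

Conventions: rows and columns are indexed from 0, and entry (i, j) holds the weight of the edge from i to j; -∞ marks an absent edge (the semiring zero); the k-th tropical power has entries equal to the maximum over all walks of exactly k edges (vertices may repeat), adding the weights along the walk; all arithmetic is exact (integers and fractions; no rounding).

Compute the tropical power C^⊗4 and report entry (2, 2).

C^⊗2:
  [10, 4, -8]
  [12, 10, -6]
  [6, 3, -12]
C^⊗3:
  [13, 11, -5]
  [19, 13, 1]
  [12, 7, -6]
C^⊗4:
  [20, 14, 2]
  [22, 20, 4]
  [16, 13, -2]
Key observation: the optimum is the walk 2->1->0->1->2, with weight (-3) + 9 + 1 + (-9) = -2.
Optimal value attained by: walk 2->1->0->1->2.
Answer: (C^⊗4)[2][2] = -2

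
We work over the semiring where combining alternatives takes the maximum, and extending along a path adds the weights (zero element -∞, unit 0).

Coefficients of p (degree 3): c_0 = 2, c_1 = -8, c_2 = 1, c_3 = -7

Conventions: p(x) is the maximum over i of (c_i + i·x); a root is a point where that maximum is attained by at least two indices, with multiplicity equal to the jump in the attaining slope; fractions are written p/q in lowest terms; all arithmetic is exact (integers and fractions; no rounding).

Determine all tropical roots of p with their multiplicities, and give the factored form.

hull edge (i=0, c=2) to (i=2, c=1): slope -1/2, span 2
hull edge (i=2, c=1) to (i=3, c=-7): slope -8, span 1
Factored form: p(x) = -7 ⊗ (x ⊕ 1/2) ⊗ (x ⊕ 1/2) ⊗ (x ⊕ 8)
Answer: roots = 1/2 (mult 2), 8 (mult 1)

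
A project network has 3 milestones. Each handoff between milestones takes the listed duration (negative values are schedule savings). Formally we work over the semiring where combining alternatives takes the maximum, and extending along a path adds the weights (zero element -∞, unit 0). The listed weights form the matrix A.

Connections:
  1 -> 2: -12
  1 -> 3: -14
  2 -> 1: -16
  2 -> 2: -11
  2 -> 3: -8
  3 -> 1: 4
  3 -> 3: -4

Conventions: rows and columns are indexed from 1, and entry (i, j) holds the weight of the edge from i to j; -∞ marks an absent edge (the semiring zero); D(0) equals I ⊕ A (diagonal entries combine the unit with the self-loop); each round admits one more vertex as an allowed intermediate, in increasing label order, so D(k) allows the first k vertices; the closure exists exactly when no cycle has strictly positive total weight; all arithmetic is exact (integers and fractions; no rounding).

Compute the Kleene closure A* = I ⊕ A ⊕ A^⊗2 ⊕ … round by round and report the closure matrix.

D(0):
  [0, -12, -14]
  [-16, 0, -8]
  [4, -∞, 0]
D(1):
  [0, -12, -14]
  [-16, 0, -8]
  [4, -8, 0]
D(2):
  [0, -12, -14]
  [-16, 0, -8]
  [4, -8, 0]
D(3):
  [0, -12, -14]
  [-4, 0, -8]
  [4, -8, 0]
Answer: A* = [[0, -12, -14], [-4, 0, -8], [4, -8, 0]]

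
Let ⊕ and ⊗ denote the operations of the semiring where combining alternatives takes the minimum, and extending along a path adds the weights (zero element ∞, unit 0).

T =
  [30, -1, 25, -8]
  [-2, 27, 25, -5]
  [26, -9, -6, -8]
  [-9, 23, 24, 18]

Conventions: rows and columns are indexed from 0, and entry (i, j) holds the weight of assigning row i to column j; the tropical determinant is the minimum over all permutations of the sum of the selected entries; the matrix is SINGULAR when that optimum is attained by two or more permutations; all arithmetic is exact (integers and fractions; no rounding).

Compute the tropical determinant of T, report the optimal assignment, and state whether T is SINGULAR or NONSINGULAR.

σ = (0, 1, 2, 3): 30 + 27 + (-6) + 18 = 69
σ = (0, 1, 3, 2): 30 + 27 + (-8) + 24 = 73
σ = (0, 2, 1, 3): 30 + 25 + (-9) + 18 = 64
σ = (0, 2, 3, 1): 30 + 25 + (-8) + 23 = 70
σ = (0, 3, 1, 2): 30 + (-5) + (-9) + 24 = 40
σ = (0, 3, 2, 1): 30 + (-5) + (-6) + 23 = 42
σ = (1, 0, 2, 3): (-1) + (-2) + (-6) + 18 = 9
σ = (1, 0, 3, 2): (-1) + (-2) + (-8) + 24 = 13
σ = (1, 2, 0, 3): (-1) + 25 + 26 + 18 = 68
σ = (1, 2, 3, 0): (-1) + 25 + (-8) + (-9) = 7
σ = (1, 3, 0, 2): (-1) + (-5) + 26 + 24 = 44
σ = (1, 3, 2, 0): (-1) + (-5) + (-6) + (-9) = -21
σ = (2, 0, 1, 3): 25 + (-2) + (-9) + 18 = 32
σ = (2, 0, 3, 1): 25 + (-2) + (-8) + 23 = 38
σ = (2, 1, 0, 3): 25 + 27 + 26 + 18 = 96
σ = (2, 1, 3, 0): 25 + 27 + (-8) + (-9) = 35
σ = (2, 3, 0, 1): 25 + (-5) + 26 + 23 = 69
σ = (2, 3, 1, 0): 25 + (-5) + (-9) + (-9) = 2
σ = (3, 0, 1, 2): (-8) + (-2) + (-9) + 24 = 5
σ = (3, 0, 2, 1): (-8) + (-2) + (-6) + 23 = 7
σ = (3, 1, 0, 2): (-8) + 27 + 26 + 24 = 69
σ = (3, 1, 2, 0): (-8) + 27 + (-6) + (-9) = 4
σ = (3, 2, 0, 1): (-8) + 25 + 26 + 23 = 66
σ = (3, 2, 1, 0): (-8) + 25 + (-9) + (-9) = -1
Optimal value attained by: σ = (1, 3, 2, 0).
Answer: det⊕(T) = -21; verdict: NONSINGULAR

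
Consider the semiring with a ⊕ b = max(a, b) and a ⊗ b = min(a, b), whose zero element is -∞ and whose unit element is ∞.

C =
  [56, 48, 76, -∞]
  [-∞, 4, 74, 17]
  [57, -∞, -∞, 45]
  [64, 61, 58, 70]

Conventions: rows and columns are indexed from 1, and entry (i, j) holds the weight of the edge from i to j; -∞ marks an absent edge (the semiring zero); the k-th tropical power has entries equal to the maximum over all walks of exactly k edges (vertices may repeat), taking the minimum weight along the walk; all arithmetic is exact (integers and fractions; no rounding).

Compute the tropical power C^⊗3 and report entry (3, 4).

C^⊗2:
  [57, 48, 56, 45]
  [57, 17, 17, 45]
  [56, 48, 57, 45]
  [64, 61, 64, 70]
C^⊗3:
  [56, 48, 57, 45]
  [56, 48, 57, 45]
  [57, 48, 56, 45]
  [64, 61, 64, 70]
Key observation: the optimum is the walk 3->1->3->4, with weight 57 min 76 min 45 = 45.
Optimal value attained by: walk 3->1->3->4.
Answer: (C^⊗3)[3][4] = 45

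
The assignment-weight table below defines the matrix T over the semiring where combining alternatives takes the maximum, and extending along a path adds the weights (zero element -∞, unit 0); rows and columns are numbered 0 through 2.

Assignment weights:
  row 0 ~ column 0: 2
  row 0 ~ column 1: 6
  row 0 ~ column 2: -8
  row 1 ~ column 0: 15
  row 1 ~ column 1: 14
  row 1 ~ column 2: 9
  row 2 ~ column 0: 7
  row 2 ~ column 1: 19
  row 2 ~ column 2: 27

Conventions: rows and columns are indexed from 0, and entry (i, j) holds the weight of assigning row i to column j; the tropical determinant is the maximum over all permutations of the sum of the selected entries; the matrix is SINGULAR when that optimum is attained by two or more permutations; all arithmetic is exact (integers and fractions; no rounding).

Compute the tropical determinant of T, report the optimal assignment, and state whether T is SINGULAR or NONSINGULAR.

σ = (0, 1, 2): 2 + 14 + 27 = 43
σ = (0, 2, 1): 2 + 9 + 19 = 30
σ = (1, 0, 2): 6 + 15 + 27 = 48
σ = (1, 2, 0): 6 + 9 + 7 = 22
σ = (2, 0, 1): (-8) + 15 + 19 = 26
σ = (2, 1, 0): (-8) + 14 + 7 = 13
Optimal value attained by: σ = (1, 0, 2).
Answer: det⊕(T) = 48; verdict: NONSINGULAR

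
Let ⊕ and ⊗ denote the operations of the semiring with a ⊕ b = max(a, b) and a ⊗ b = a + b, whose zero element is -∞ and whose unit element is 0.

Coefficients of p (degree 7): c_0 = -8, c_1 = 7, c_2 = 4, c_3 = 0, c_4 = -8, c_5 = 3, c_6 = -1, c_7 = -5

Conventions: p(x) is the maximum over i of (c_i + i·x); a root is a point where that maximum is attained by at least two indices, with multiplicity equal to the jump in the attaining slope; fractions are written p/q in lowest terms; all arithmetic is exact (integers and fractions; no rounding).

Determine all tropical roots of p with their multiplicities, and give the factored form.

hull edge (i=0, c=-8) to (i=1, c=7): slope 15, span 1
hull edge (i=1, c=7) to (i=5, c=3): slope -1, span 4
hull edge (i=5, c=3) to (i=7, c=-5): slope -4, span 2
Factored form: p(x) = -5 ⊗ (x ⊕ (-15)) ⊗ (x ⊕ 1) ⊗ (x ⊕ 1) ⊗ (x ⊕ 1) ⊗ (x ⊕ 1) ⊗ (x ⊕ 4) ⊗ (x ⊕ 4)
Answer: roots = -15 (mult 1), 1 (mult 4), 4 (mult 2)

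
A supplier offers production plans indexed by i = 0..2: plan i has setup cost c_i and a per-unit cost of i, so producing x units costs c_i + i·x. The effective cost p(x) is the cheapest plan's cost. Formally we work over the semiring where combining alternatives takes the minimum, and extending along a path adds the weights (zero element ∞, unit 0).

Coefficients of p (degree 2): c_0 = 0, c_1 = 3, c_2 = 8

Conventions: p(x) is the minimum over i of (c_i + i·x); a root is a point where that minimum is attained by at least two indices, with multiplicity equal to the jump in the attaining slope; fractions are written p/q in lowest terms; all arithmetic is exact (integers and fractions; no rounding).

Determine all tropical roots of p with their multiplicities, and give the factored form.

hull edge (i=0, c=0) to (i=1, c=3): slope 3, span 1
hull edge (i=1, c=3) to (i=2, c=8): slope 5, span 1
Factored form: p(x) = 8 ⊗ (x ⊕ (-5)) ⊗ (x ⊕ (-3))
Answer: roots = -5 (mult 1), -3 (mult 1)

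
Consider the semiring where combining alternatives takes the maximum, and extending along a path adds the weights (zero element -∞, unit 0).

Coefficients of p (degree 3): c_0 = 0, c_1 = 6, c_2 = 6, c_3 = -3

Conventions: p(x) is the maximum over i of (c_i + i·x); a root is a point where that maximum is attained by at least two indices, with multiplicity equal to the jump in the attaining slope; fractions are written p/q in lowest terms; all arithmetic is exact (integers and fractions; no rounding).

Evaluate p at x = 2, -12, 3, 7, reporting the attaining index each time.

p(2) = max(0+0·2=0, 6+1·2=8, 6+2·2=10, -3+3·2=3) = 10 (attained by i=2)
p(-12) = max(0+0·(-12)=0, 6+1·(-12)=-6, 6+2·(-12)=-18, -3+3·(-12)=-39) = 0 (attained by i=0)
p(3) = max(0+0·3=0, 6+1·3=9, 6+2·3=12, -3+3·3=6) = 12 (attained by i=2)
p(7) = max(0+0·7=0, 6+1·7=13, 6+2·7=20, -3+3·7=18) = 20 (attained by i=2)
Answer: p(2) = 10; p(-12) = 0; p(3) = 12; p(7) = 20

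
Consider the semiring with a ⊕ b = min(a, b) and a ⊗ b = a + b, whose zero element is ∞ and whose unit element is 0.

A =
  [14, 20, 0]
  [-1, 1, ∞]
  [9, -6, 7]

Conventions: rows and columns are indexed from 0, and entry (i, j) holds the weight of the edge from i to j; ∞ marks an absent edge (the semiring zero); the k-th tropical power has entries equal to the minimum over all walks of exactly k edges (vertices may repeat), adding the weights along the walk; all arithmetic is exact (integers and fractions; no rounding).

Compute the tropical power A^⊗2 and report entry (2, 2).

A^⊗2:
  [9, -6, 7]
  [0, 2, -1]
  [-7, -5, 9]
Key observation: the optimum is the walk 2->0->2, with weight 9 + 0 = 9.
Optimal value attained by: walk 2->0->2.
Answer: (A^⊗2)[2][2] = 9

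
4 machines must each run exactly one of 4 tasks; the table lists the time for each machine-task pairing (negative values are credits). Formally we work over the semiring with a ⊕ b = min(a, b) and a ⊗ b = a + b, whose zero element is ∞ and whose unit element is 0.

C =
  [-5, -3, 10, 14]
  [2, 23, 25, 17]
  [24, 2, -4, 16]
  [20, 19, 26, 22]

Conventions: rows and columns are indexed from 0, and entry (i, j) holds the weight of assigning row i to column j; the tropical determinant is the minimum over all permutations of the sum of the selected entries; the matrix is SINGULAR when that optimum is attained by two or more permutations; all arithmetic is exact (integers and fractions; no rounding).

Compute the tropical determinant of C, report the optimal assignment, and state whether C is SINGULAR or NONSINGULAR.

σ = (0, 1, 2, 3): (-5) + 23 + (-4) + 22 = 36
σ = (0, 1, 3, 2): (-5) + 23 + 16 + 26 = 60
σ = (0, 2, 1, 3): (-5) + 25 + 2 + 22 = 44
σ = (0, 2, 3, 1): (-5) + 25 + 16 + 19 = 55
σ = (0, 3, 1, 2): (-5) + 17 + 2 + 26 = 40
σ = (0, 3, 2, 1): (-5) + 17 + (-4) + 19 = 27
σ = (1, 0, 2, 3): (-3) + 2 + (-4) + 22 = 17
σ = (1, 0, 3, 2): (-3) + 2 + 16 + 26 = 41
σ = (1, 2, 0, 3): (-3) + 25 + 24 + 22 = 68
σ = (1, 2, 3, 0): (-3) + 25 + 16 + 20 = 58
σ = (1, 3, 0, 2): (-3) + 17 + 24 + 26 = 64
σ = (1, 3, 2, 0): (-3) + 17 + (-4) + 20 = 30
σ = (2, 0, 1, 3): 10 + 2 + 2 + 22 = 36
σ = (2, 0, 3, 1): 10 + 2 + 16 + 19 = 47
σ = (2, 1, 0, 3): 10 + 23 + 24 + 22 = 79
σ = (2, 1, 3, 0): 10 + 23 + 16 + 20 = 69
σ = (2, 3, 0, 1): 10 + 17 + 24 + 19 = 70
σ = (2, 3, 1, 0): 10 + 17 + 2 + 20 = 49
σ = (3, 0, 1, 2): 14 + 2 + 2 + 26 = 44
σ = (3, 0, 2, 1): 14 + 2 + (-4) + 19 = 31
σ = (3, 1, 0, 2): 14 + 23 + 24 + 26 = 87
σ = (3, 1, 2, 0): 14 + 23 + (-4) + 20 = 53
σ = (3, 2, 0, 1): 14 + 25 + 24 + 19 = 82
σ = (3, 2, 1, 0): 14 + 25 + 2 + 20 = 61
Optimal value attained by: σ = (1, 0, 2, 3).
Answer: det⊕(C) = 17; verdict: NONSINGULAR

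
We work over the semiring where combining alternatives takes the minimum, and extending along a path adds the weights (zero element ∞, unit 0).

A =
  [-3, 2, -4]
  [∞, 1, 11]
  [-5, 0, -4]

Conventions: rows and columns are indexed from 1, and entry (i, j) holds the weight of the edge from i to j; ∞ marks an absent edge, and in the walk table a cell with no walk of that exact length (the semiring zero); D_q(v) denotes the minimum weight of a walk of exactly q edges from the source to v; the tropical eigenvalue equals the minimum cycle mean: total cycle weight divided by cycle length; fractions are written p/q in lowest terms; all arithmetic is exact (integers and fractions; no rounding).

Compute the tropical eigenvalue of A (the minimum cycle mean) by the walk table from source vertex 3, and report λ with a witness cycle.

q=0: [∞, ∞, 0]
q=1: [-5, 0, -4]
q=2: [-9, -4, -9]
q=3: [-14, -9, -13]
Optimal cycle mean attained by: cycle 1->3->1, total (-4) + (-5), length 2.
Answer: λ = -9/2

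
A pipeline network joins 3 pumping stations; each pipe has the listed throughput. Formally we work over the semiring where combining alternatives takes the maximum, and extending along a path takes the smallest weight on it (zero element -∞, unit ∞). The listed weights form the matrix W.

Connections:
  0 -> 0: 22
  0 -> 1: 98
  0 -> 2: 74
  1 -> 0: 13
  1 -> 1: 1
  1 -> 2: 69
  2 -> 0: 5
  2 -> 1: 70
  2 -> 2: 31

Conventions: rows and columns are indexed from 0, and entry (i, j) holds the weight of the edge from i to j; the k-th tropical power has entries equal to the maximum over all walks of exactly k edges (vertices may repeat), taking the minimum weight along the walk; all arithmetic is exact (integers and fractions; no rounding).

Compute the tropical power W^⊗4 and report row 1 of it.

W^⊗2:
  [22, 70, 69]
  [13, 69, 31]
  [13, 31, 69]
W^⊗3:
  [22, 69, 69]
  [13, 31, 69]
  [13, 69, 31]
W^⊗4:
  [22, 69, 69]
  [13, 69, 31]
  [13, 31, 69]
Answer: row 1 of W^⊗4 = [13, 69, 31]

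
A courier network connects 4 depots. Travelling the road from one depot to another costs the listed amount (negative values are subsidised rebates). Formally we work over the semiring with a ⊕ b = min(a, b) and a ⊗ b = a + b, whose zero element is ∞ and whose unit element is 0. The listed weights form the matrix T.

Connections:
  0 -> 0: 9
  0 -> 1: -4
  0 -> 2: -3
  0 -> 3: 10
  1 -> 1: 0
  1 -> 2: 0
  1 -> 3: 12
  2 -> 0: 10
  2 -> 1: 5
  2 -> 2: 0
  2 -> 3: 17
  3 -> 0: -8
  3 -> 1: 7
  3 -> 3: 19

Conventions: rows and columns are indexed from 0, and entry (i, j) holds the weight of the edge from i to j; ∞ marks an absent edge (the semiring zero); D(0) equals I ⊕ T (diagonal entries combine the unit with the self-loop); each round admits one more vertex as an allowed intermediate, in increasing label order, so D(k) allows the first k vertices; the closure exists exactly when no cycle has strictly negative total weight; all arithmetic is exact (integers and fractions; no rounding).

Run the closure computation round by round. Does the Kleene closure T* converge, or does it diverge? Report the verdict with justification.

D(0):
  [0, -4, -3, 10]
  [∞, 0, 0, 12]
  [10, 5, 0, 17]
  [-8, 7, ∞, 0]
D(1):
  [0, -4, -3, 10]
  [∞, 0, 0, 12]
  [10, 5, 0, 17]
  [-8, -12, -11, 0]
D(2):
  [0, -4, -4, 8]
  [∞, 0, 0, 12]
  [10, 5, 0, 17]
  [-8, -12, -12, 0]
D(3):
  [0, -4, -4, 8]
  [10, 0, 0, 12]
  [10, 5, 0, 17]
  [-8, -12, -12, 0]
D(4):
  [0, -4, -4, 8]
  [4, 0, 0, 12]
  [9, 5, 0, 17]
  [-8, -12, -12, 0]
Key observation: every diagonal entry stays at the unit through all rounds, so no improving cycle exists.
Answer: CONVERGES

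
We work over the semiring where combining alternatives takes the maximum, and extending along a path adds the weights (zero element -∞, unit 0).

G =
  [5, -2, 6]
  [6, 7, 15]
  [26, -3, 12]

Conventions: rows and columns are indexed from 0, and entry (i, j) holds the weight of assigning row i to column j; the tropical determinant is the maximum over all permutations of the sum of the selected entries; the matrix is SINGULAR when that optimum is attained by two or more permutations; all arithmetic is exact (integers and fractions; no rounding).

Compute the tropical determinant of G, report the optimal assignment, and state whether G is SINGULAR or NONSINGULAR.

σ = (0, 1, 2): 5 + 7 + 12 = 24
σ = (0, 2, 1): 5 + 15 + (-3) = 17
σ = (1, 0, 2): (-2) + 6 + 12 = 16
σ = (1, 2, 0): (-2) + 15 + 26 = 39
σ = (2, 0, 1): 6 + 6 + (-3) = 9
σ = (2, 1, 0): 6 + 7 + 26 = 39
Optimal value attained by: σ = (1, 2, 0).
Answer: det⊕(G) = 39; verdict: SINGULAR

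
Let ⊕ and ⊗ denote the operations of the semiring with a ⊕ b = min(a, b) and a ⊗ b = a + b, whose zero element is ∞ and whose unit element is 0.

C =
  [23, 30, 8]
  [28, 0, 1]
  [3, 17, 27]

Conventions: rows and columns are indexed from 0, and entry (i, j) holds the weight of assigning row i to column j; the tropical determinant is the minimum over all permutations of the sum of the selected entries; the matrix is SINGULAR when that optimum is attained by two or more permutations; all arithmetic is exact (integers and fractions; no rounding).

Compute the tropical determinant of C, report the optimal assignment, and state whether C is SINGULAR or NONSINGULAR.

σ = (0, 1, 2): 23 + 0 + 27 = 50
σ = (0, 2, 1): 23 + 1 + 17 = 41
σ = (1, 0, 2): 30 + 28 + 27 = 85
σ = (1, 2, 0): 30 + 1 + 3 = 34
σ = (2, 0, 1): 8 + 28 + 17 = 53
σ = (2, 1, 0): 8 + 0 + 3 = 11
Optimal value attained by: σ = (2, 1, 0).
Answer: det⊕(C) = 11; verdict: NONSINGULAR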